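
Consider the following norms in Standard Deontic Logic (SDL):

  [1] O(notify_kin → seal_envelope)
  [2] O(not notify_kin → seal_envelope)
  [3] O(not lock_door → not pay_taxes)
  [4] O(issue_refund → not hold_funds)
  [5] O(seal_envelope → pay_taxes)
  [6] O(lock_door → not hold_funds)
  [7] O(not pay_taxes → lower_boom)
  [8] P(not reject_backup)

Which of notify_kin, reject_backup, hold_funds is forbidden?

Premises 1 and 2 cover both cases: O(notify_kin → seal_envelope) and O(not notify_kin → seal_envelope). Since notify_kin ∨ not notify_kin is a tautology, O(seal_envelope) follows.
Premise 5 is O(seal_envelope → pay_taxes); since O(seal_envelope), deontic closure gives O(pay_taxes).
Premise 3, O(not lock_door → not pay_taxes), contraposes to O(pay_taxes → lock_door); with O(pay_taxes) we get O(lock_door).
Premise 6 is O(lock_door → not hold_funds); since O(lock_door), deontic closure gives O(not hold_funds).
So O(not hold_funds) holds, i.e. hold_funds is forbidden. None of the other listed options is forbidden under the premises.

hold_funds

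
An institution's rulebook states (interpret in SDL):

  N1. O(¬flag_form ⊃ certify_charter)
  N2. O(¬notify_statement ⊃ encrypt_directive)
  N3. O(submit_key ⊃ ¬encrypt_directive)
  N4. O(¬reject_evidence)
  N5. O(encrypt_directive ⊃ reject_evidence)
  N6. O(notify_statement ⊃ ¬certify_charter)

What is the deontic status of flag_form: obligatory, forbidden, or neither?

From premise 4 we have O(¬reject_evidence).
Premise 5 is O(encrypt_directive ⊃ reject_evidence); contrapositively O(¬reject_evidence ⊃ ¬encrypt_directive). Since O(¬reject_evidence) holds, K gives O(¬encrypt_directive).
Premise 2, O(¬notify_statement ⊃ encrypt_directive), contraposes to O(¬encrypt_directive ⊃ notify_statement); with O(¬encrypt_directive) we get O(notify_statement).
From O(notify_statement) and premise 6, O(notify_statement ⊃ ¬certify_charter), we obtain O(¬certify_charter).
The contrapositive of premise 1 (O(¬flag_form ⊃ certify_charter)) is O(¬certify_charter ⊃ flag_form), and O(¬certify_charter) is already established, so O(flag_form).
Premise 3 does not contribute to this derivation.
Hence flag_form is obligatory.

Obligatory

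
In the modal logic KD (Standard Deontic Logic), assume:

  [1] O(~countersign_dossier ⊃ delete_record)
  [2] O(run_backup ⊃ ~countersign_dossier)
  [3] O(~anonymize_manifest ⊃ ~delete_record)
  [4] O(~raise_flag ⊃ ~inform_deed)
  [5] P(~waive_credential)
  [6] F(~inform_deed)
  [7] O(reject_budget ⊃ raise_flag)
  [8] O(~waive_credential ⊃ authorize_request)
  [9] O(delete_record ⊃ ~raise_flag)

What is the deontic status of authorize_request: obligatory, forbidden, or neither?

Premise 8 is O(~waive_credential ⊃ authorize_request), but O(~waive_credential) is not derivable from the premises (the permission P(~waive_credential) asserts only ~O(waive_credential), not O(~waive_credential)), so it does not yield O(authorize_request).
No premise or chain of K-axiom applications forces O(authorize_request), and none forces O(~authorize_request). So authorize_request is neither obligatory nor forbidden under these norms.

Neither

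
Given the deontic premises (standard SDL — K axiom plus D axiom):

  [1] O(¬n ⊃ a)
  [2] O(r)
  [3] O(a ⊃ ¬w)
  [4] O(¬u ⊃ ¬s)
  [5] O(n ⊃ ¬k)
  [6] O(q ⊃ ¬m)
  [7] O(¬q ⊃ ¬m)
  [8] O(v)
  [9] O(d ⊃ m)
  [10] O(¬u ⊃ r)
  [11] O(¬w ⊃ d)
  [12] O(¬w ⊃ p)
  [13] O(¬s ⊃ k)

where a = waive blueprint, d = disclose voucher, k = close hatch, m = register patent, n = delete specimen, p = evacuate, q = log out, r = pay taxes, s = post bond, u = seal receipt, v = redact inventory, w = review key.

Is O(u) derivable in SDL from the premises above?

Premises 6 and 7 are O(q ⊃ ¬m) and O(¬q ⊃ ¬m); every ideal world satisfies q or ¬q, so in either case ¬m holds — hence O(¬m).
The contrapositive of premise 9 (O(d ⊃ m)) is O(¬m ⊃ ¬d), and O(¬m) is already established, so O(¬d).
Premise 11 is O(¬w ⊃ d); contrapositively O(¬d ⊃ w). Since O(¬d) holds, K gives O(w).
Premise 3, O(a ⊃ ¬w), contraposes to O(w ⊃ ¬a); with O(w) we get O(¬a).
The contrapositive of premise 1 (O(¬n ⊃ a)) is O(¬a ⊃ n), and O(¬a) is already established, so O(n).
From O(n) and premise 5, O(n ⊃ ¬k), we obtain O(¬k).
Premise 13, O(¬s ⊃ k), contraposes to O(¬k ⊃ s); with O(¬k) we get O(s).
The contrapositive of premise 4 (O(¬u ⊃ ¬s)) is O(s ⊃ u), and O(s) is already established, so O(u).
Premises 2, 8, 10, 12 do not contribute to this derivation.
So O(u) follows.

Yes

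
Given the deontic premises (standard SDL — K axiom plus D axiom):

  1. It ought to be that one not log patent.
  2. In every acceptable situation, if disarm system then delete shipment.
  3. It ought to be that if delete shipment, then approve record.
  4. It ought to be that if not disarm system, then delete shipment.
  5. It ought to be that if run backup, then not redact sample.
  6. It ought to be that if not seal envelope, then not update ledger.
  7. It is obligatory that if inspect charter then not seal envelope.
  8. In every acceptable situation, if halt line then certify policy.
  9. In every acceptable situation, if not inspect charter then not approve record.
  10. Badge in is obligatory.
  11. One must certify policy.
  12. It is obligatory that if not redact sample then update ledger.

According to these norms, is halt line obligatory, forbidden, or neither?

Neither

Premise 8 is O(halt_line → certify_policy); even if O(certify_policy) held, inferring O(halt_line) would be affirming the consequent — invalid.
No premise or chain of K-axiom applications forces O(halt_line), and none forces O(¬halt_line). So halt_line is neither obligatory nor forbidden under these norms.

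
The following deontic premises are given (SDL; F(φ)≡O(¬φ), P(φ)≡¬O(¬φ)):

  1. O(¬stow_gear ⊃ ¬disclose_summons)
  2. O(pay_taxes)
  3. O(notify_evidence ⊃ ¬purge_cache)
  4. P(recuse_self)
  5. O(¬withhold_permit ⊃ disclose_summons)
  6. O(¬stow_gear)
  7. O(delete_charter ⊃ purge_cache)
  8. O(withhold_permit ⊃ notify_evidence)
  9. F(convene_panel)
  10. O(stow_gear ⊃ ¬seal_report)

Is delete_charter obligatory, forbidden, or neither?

Forbidden

Premise 6 states O(¬stow_gear) outright.
With premise 1, O(¬stow_gear ⊃ ¬disclose_summons), the K-axiom yields O(¬disclose_summons).
Premise 5 is O(¬withhold_permit ⊃ disclose_summons); contrapositively O(¬disclose_summons ⊃ withhold_permit). Since O(¬disclose_summons) holds, K gives O(withhold_permit).
Applying K to premise 8 (O(withhold_permit ⊃ notify_evidence)) and O(withhold_permit) yields O(notify_evidence).
With premise 3, O(notify_evidence ⊃ ¬purge_cache), the K-axiom yields O(¬purge_cache).
Premise 7 is O(delete_charter ⊃ purge_cache); contrapositively O(¬purge_cache ⊃ ¬delete_charter). Since O(¬purge_cache) holds, K gives O(¬delete_charter).
Premises 2, 4, 9, 10 do not contribute to this derivation.
Thus O(¬delete_charter), which is F(delete_charter): delete_charter is forbidden.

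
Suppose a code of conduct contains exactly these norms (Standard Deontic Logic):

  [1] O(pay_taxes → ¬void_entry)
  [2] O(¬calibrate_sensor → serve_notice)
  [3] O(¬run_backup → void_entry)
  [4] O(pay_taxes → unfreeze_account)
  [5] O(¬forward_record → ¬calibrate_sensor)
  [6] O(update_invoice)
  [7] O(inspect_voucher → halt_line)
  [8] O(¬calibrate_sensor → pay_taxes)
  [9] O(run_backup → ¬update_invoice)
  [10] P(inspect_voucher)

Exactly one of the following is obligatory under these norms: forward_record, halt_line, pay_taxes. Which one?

Premise 6 gives O(update_invoice).
The contrapositive of premise 9 (O(run_backup → ¬update_invoice)) is O(update_invoice → ¬run_backup), and O(update_invoice) is already established, so O(¬run_backup).
With premise 3, O(¬run_backup → void_entry), the K-axiom yields O(void_entry).
Premise 1, O(pay_taxes → ¬void_entry), contraposes to O(void_entry → ¬pay_taxes); with O(void_entry) we get O(¬pay_taxes).
Premise 8 is O(¬calibrate_sensor → pay_taxes); contrapositively O(¬pay_taxes → calibrate_sensor). Since O(¬pay_taxes) holds, K gives O(calibrate_sensor).
The contrapositive of premise 5 (O(¬forward_record → ¬calibrate_sensor)) is O(calibrate_sensor → forward_record), and O(calibrate_sensor) is already established, so O(forward_record).
So O(forward_record) holds — forward_record is obligatory. None of the other listed options is made obligatory by any chain of premises.

forward_record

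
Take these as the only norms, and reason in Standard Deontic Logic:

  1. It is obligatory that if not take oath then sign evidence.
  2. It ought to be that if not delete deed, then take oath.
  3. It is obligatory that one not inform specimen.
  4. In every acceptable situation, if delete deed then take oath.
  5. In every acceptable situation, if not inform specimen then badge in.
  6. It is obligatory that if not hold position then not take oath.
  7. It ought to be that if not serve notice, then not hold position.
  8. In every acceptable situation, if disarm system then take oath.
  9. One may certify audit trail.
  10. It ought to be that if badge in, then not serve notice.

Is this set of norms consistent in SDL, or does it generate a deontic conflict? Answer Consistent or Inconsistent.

By case analysis on ¬delete_deed: premise 2 gives O(¬delete_deed → take_oath) and premise 4 gives O(delete_deed → take_oath), so O(take_oath) either way.
Premise 6 is O(¬hold_position → ¬take_oath); contrapositively O(take_oath → hold_position). Since O(take_oath) holds, K gives O(hold_position).
Premise 7, O(¬serve_notice → ¬hold_position), contraposes to O(hold_position → serve_notice); with O(hold_position) we get O(serve_notice).
The contrapositive of premise 10 (O(badge_in → ¬serve_notice)) is O(serve_notice → ¬badge_in), and O(serve_notice) is already established, so O(¬badge_in).
Premise 5 is O(¬inform_specimen → badge_in); contrapositively O(¬badge_in → inform_specimen). Since O(¬badge_in) holds, K gives O(inform_specimen).
But premise 3 directly asserts O(¬inform_specimen).
We now have both O(inform_specimen) and O(¬inform_specimen) — inform_specimen is simultaneously obligatory and forbidden, violating the D-axiom.

Inconsistent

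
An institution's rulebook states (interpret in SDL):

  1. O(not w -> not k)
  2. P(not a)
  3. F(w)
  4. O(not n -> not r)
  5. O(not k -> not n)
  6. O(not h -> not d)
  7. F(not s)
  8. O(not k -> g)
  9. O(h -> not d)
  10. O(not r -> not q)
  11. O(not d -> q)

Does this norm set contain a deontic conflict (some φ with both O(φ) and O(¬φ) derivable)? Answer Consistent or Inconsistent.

Premises 6 and 9 cover both cases: O(not h -> not d) and O(h -> not d). Since not h ∨ h is a tautology, O(not d) follows.
Premise 11 is O(not d -> q); since O(not d), deontic closure gives O(q).
The contrapositive of premise 10 (O(not r -> not q)) is O(q -> r), and O(q) is already established, so O(r).
The contrapositive of premise 4 (O(not n -> not r)) is O(r -> n), and O(r) is already established, so O(n).
Premise 5 is O(not k -> not n); contrapositively O(n -> k). Since O(n) holds, K gives O(k).
Premise 1 is O(not w -> not k); contrapositively O(k -> w). Since O(k) holds, K gives O(w).
Yet premise 3 is F(w), i.e. O(not w).
We now have both O(w) and O(not w) — w is simultaneously obligatory and forbidden, violating the D-axiom.

Inconsistent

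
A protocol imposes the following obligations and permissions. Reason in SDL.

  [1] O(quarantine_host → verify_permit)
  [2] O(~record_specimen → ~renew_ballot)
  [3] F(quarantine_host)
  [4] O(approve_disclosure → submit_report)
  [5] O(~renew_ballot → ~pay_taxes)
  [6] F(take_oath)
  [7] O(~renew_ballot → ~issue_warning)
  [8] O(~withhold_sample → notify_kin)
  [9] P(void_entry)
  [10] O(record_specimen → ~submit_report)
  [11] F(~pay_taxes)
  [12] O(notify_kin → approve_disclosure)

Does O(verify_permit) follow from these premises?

No

Premise 1 is O(quarantine_host → verify_permit), but O(quarantine_host) is not derivable from the premises, so it does not yield O(verify_permit).
No other premise forces O(verify_permit). An ideal world satisfying every premise can still have verify_permit false, so O(verify_permit) is not derivable.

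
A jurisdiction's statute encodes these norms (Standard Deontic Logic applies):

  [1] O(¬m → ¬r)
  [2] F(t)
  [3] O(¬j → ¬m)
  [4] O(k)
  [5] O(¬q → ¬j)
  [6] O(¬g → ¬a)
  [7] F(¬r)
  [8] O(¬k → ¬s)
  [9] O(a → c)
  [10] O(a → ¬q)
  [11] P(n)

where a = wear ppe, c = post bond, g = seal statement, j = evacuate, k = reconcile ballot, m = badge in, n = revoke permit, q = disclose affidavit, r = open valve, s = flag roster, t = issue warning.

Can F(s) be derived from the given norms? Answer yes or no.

Premise 8 is O(¬k → ¬s), but O(¬k) is not derivable from the premises, so it does not yield O(¬s).
No other premise forces O(¬s). An ideal world satisfying every premise can still have s true, so F(s) is not derivable.

No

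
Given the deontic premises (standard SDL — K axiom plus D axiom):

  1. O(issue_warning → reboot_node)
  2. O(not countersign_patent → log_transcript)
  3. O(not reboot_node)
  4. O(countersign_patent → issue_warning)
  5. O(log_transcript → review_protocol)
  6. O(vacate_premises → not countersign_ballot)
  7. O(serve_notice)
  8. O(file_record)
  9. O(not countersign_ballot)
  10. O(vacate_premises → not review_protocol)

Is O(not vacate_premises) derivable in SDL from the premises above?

Yes

Premise 3 gives O(not reboot_node).
The contrapositive of premise 1 (O(issue_warning → reboot_node)) is O(not reboot_node → not issue_warning), and O(not reboot_node) is already established, so O(not issue_warning).
Premise 4 is O(countersign_patent → issue_warning); contrapositively O(not issue_warning → not countersign_patent). Since O(not issue_warning) holds, K gives O(not countersign_patent).
Premise 2 is O(not countersign_patent → log_transcript); since O(not countersign_patent), deontic closure gives O(log_transcript).
Applying K to premise 5 (O(log_transcript → review_protocol)) and O(log_transcript) yields O(review_protocol).
Premise 10 is O(vacate_premises → not review_protocol); contrapositively O(review_protocol → not vacate_premises). Since O(review_protocol) holds, K gives O(not vacate_premises).
Premises 6, 7, 8, 9 do not contribute to this derivation.
So O(not vacate_premises) follows.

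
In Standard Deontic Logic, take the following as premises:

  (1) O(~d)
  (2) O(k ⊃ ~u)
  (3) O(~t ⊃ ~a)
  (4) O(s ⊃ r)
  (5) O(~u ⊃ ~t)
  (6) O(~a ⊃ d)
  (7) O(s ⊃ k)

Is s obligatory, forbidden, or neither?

Premise 1 gives O(~d).
Premise 6, O(~a ⊃ d), contraposes to O(~d ⊃ a); with O(~d) we get O(a).
The contrapositive of premise 3 (O(~t ⊃ ~a)) is O(a ⊃ t), and O(a) is already established, so O(t).
Premise 5 is O(~u ⊃ ~t); contrapositively O(t ⊃ u). Since O(t) holds, K gives O(u).
Premise 2, O(k ⊃ ~u), contraposes to O(u ⊃ ~k); with O(u) we get O(~k).
The contrapositive of premise 7 (O(s ⊃ k)) is O(~k ⊃ ~s), and O(~k) is already established, so O(~s).
Premise 4 does not contribute to this derivation.
Thus O(~s), which is F(s): s is forbidden.

Forbidden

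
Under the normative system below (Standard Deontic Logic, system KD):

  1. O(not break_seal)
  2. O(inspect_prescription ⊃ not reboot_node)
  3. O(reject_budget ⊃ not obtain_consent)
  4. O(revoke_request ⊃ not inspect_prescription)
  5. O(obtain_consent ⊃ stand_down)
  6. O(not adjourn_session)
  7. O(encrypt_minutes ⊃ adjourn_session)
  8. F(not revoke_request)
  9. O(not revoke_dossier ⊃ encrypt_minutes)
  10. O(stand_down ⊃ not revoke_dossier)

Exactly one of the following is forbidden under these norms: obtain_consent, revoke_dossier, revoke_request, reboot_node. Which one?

Premise 6 gives O(not adjourn_session).
Premise 7 is O(encrypt_minutes ⊃ adjourn_session); contrapositively O(not adjourn_session ⊃ not encrypt_minutes). Since O(not adjourn_session) holds, K gives O(not encrypt_minutes).
Premise 9, O(not revoke_dossier ⊃ encrypt_minutes), contraposes to O(not encrypt_minutes ⊃ revoke_dossier); with O(not encrypt_minutes) we get O(revoke_dossier).
Premise 10, O(stand_down ⊃ not revoke_dossier), contraposes to O(revoke_dossier ⊃ not stand_down); with O(revoke_dossier) we get O(not stand_down).
Premise 5, O(obtain_consent ⊃ stand_down), contraposes to O(not stand_down ⊃ not obtain_consent); with O(not stand_down) we get O(not obtain_consent).
So O(not obtain_consent) holds, i.e. obtain_consent is forbidden. None of the other listed options is forbidden under the premises.

obtain_consent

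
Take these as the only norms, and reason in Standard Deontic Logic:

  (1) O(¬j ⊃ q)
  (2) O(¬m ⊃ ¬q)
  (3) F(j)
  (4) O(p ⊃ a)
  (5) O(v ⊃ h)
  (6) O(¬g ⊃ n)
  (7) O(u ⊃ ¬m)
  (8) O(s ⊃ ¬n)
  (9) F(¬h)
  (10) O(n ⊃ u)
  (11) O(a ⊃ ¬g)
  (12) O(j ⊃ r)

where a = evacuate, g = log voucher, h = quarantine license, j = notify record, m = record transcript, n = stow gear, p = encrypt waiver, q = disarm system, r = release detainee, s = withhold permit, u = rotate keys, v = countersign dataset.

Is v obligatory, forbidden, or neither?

Premise 5 is O(v ⊃ h); even if O(h) held, inferring O(v) would be affirming the consequent — invalid.
No premise or chain of K-axiom applications forces O(v), and none forces O(¬v). So v is neither obligatory nor forbidden under these norms.

Neither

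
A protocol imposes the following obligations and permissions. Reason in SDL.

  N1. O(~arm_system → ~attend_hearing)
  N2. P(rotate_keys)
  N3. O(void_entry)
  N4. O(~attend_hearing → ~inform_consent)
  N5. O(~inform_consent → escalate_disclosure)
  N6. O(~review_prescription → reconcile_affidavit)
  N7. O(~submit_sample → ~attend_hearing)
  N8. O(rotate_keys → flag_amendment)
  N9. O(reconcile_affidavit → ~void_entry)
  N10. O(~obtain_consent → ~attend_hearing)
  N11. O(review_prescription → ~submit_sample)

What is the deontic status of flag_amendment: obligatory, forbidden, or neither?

Premise 8 is O(rotate_keys → flag_amendment), but O(rotate_keys) is not derivable from the premises (the permission P(rotate_keys) asserts only ~O(~rotate_keys), not O(rotate_keys)), so it does not yield O(flag_amendment).
No premise or chain of K-axiom applications forces O(flag_amendment), and none forces O(~flag_amendment). So flag_amendment is neither obligatory nor forbidden under these norms.

Neither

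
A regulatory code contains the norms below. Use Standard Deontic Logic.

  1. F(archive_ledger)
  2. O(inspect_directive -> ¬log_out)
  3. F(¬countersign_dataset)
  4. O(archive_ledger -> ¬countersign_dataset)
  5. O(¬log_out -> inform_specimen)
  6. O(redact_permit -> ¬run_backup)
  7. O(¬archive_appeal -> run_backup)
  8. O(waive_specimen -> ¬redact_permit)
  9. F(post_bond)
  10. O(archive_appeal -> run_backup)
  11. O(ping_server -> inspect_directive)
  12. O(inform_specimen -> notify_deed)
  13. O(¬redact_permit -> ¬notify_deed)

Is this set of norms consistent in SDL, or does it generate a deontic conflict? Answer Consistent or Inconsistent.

Premise 4 is O(archive_ledger -> ¬countersign_dataset), but O(archive_ledger) is not derivable from the premises, so it does not yield O(¬countersign_dataset).
So O(¬countersign_dataset) is not derivable, and the apparent clash with O(countersign_dataset) does not arise.
A world satisfying every obligation exists (e.g. archive_appeal=false, archive_ledger=false, countersign_dataset=true, inform_specimen=false, inspect_directive=false, log_out=true, notify_deed=false, ping_server=false, post_bond=false, redact_permit=false, run_backup=true, waive_specimen=false); no atom is both obligatory and forbidden, so the set is consistent.

Consistent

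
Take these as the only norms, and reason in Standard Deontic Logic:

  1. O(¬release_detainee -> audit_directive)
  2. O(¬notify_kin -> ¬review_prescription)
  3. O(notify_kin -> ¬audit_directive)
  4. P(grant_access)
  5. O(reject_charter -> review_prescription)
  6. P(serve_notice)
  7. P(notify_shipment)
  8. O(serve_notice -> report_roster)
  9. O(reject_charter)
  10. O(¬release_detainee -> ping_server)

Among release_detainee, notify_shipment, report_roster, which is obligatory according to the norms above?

Premise 9 states O(reject_charter) outright.
Premise 5 is O(reject_charter -> review_prescription); since O(reject_charter), deontic closure gives O(review_prescription).
Premise 2 is O(¬notify_kin -> ¬review_prescription); contrapositively O(review_prescription -> notify_kin). Since O(review_prescription) holds, K gives O(notify_kin).
From O(notify_kin) and premise 3, O(notify_kin -> ¬audit_directive), we obtain O(¬audit_directive).
Premise 1, O(¬release_detainee -> audit_directive), contraposes to O(¬audit_directive -> release_detainee); with O(¬audit_directive) we get O(release_detainee).
So O(release_detainee) holds — release_detainee is obligatory. None of the other listed options is made obligatory by any chain of premises.

release_detainee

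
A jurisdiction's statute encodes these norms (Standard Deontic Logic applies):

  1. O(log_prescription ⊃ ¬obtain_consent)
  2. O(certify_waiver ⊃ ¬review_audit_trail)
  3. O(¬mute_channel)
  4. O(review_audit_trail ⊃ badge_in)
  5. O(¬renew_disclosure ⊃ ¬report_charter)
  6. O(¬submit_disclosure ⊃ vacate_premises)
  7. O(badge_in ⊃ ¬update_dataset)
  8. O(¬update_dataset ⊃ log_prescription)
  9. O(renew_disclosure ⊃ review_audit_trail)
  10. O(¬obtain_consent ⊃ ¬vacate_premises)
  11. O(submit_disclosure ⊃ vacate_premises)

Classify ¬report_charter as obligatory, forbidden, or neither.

Obligatory

Premises 6 and 11 cover both cases: O(¬submit_disclosure ⊃ vacate_premises) and O(submit_disclosure ⊃ vacate_premises). Since ¬submit_disclosure ∨ submit_disclosure is a tautology, O(vacate_premises) follows.
The contrapositive of premise 10 (O(¬obtain_consent ⊃ ¬vacate_premises)) is O(vacate_premises ⊃ obtain_consent), and O(vacate_premises) is already established, so O(obtain_consent).
Premise 1 is O(log_prescription ⊃ ¬obtain_consent); contrapositively O(obtain_consent ⊃ ¬log_prescription). Since O(obtain_consent) holds, K gives O(¬log_prescription).
Premise 8 is O(¬update_dataset ⊃ log_prescription); contrapositively O(¬log_prescription ⊃ update_dataset). Since O(¬log_prescription) holds, K gives O(update_dataset).
Premise 7 is O(badge_in ⊃ ¬update_dataset); contrapositively O(update_dataset ⊃ ¬badge_in). Since O(update_dataset) holds, K gives O(¬badge_in).
The contrapositive of premise 4 (O(review_audit_trail ⊃ badge_in)) is O(¬badge_in ⊃ ¬review_audit_trail), and O(¬badge_in) is already established, so O(¬review_audit_trail).
Premise 9, O(renew_disclosure ⊃ review_audit_trail), contraposes to O(¬review_audit_trail ⊃ ¬renew_disclosure); with O(¬review_audit_trail) we get O(¬renew_disclosure).
Premise 5 is O(¬renew_disclosure ⊃ ¬report_charter); since O(¬renew_disclosure), deontic closure gives O(¬report_charter).
Premises 2, 3 do not contribute to this derivation.
Hence ¬report_charter is obligatory.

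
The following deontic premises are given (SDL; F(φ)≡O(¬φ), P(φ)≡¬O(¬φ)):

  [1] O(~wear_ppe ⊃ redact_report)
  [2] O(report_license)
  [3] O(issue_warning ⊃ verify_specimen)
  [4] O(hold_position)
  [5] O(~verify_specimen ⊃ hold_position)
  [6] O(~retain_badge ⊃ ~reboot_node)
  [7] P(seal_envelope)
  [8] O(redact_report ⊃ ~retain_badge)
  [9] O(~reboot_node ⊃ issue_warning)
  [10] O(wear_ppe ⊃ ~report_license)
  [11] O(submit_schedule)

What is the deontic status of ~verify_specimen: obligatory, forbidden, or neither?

Forbidden

From premise 2 we have O(report_license).
Premise 10, O(wear_ppe ⊃ ~report_license), contraposes to O(report_license ⊃ ~wear_ppe); with O(report_license) we get O(~wear_ppe).
From O(~wear_ppe) and premise 1, O(~wear_ppe ⊃ redact_report), we obtain O(redact_report).
Applying K to premise 8 (O(redact_report ⊃ ~retain_badge)) and O(redact_report) yields O(~retain_badge).
With premise 6, O(~retain_badge ⊃ ~reboot_node), the K-axiom yields O(~reboot_node).
From O(~reboot_node) and premise 9, O(~reboot_node ⊃ issue_warning), we obtain O(issue_warning).
With premise 3, O(issue_warning ⊃ verify_specimen), the K-axiom yields O(verify_specimen).
Premises 4, 5, 7, 11 do not contribute to this derivation.
Thus O(verify_specimen), which is F(~verify_specimen): ~verify_specimen is forbidden.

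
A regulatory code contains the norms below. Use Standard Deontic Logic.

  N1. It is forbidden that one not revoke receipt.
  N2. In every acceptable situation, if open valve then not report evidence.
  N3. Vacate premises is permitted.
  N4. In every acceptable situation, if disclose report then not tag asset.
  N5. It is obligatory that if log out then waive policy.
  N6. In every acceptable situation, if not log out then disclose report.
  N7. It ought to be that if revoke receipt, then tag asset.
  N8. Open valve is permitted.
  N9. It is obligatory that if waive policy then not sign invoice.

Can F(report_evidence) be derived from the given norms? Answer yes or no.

Premise 2 is O(open_valve → ¬report_evidence), but O(open_valve) is not derivable from the premises (the permission P(open_valve) asserts only ¬O(¬open_valve), not O(open_valve)), so it does not yield O(¬report_evidence).
No other premise forces O(¬report_evidence). An ideal world satisfying every premise can still have report_evidence true, so F(report_evidence) is not derivable.

No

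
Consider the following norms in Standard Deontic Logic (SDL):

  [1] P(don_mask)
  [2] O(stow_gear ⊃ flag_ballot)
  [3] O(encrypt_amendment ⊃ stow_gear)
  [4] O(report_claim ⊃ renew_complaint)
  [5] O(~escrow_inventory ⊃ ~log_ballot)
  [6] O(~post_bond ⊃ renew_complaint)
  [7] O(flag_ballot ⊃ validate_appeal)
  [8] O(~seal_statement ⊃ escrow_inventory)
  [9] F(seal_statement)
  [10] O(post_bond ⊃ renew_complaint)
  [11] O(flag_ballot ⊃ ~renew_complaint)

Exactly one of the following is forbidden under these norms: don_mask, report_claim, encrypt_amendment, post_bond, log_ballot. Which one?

encrypt_amendment

Premises 10 and 6 cover both cases: O(post_bond ⊃ renew_complaint) and O(~post_bond ⊃ renew_complaint). Since post_bond ∨ ~post_bond is a tautology, O(renew_complaint) follows.
Premise 11, O(flag_ballot ⊃ ~renew_complaint), contraposes to O(renew_complaint ⊃ ~flag_ballot); with O(renew_complaint) we get O(~flag_ballot).
Premise 2, O(stow_gear ⊃ flag_ballot), contraposes to O(~flag_ballot ⊃ ~stow_gear); with O(~flag_ballot) we get O(~stow_gear).
The contrapositive of premise 3 (O(encrypt_amendment ⊃ stow_gear)) is O(~stow_gear ⊃ ~encrypt_amendment), and O(~stow_gear) is already established, so O(~encrypt_amendment).
So O(~encrypt_amendment) holds, i.e. encrypt_amendment is forbidden. None of the other listed options is forbidden under the premises.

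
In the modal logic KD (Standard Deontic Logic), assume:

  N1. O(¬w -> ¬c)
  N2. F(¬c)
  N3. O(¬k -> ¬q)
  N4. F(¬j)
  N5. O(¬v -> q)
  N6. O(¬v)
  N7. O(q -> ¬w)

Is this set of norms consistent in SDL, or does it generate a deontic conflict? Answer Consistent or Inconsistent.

F(¬c) at premise 2 means O(c).
The contrapositive of premise 1 (O(¬w -> ¬c)) is O(c -> w), and O(c) is already established, so O(w).
Premise 7 is O(q -> ¬w); contrapositively O(w -> ¬q). Since O(w) holds, K gives O(¬q).
Premise 5 is O(¬v -> q); contrapositively O(¬q -> v). Since O(¬q) holds, K gives O(v).
Yet premise 6 states O(¬v).
We now have both O(v) and O(¬v) — v is simultaneously obligatory and forbidden, violating the D-axiom.

Inconsistent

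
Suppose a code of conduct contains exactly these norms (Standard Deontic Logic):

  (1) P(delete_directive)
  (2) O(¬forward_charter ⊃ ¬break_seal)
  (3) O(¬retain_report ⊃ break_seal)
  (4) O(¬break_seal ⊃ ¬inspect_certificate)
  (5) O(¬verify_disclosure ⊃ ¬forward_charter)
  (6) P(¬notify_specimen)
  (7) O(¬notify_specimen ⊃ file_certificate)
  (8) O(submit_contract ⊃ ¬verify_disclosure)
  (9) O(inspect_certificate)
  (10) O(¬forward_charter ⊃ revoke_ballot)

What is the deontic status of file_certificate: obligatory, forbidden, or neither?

Premise 7 is O(¬notify_specimen ⊃ file_certificate), but O(¬notify_specimen) is not derivable from the premises (the permission P(¬notify_specimen) asserts only ¬O(notify_specimen), not O(¬notify_specimen)), so it does not yield O(file_certificate).
No premise or chain of K-axiom applications forces O(file_certificate), and none forces O(¬file_certificate). So file_certificate is neither obligatory nor forbidden under these norms.

Neither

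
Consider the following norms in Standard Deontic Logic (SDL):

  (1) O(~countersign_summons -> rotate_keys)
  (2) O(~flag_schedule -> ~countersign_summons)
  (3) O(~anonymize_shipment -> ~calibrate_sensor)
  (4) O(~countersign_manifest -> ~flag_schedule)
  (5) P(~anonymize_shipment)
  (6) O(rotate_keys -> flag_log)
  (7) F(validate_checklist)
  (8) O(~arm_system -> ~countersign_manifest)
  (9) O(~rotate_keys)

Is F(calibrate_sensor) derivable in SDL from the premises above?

No

Premise 3 is O(~anonymize_shipment -> ~calibrate_sensor), but O(~anonymize_shipment) is not derivable from the premises (the permission P(~anonymize_shipment) asserts only ~O(anonymize_shipment), not O(~anonymize_shipment)), so it does not yield O(~calibrate_sensor).
No other premise forces O(~calibrate_sensor). An ideal world satisfying every premise can still have calibrate_sensor true, so F(calibrate_sensor) is not derivable.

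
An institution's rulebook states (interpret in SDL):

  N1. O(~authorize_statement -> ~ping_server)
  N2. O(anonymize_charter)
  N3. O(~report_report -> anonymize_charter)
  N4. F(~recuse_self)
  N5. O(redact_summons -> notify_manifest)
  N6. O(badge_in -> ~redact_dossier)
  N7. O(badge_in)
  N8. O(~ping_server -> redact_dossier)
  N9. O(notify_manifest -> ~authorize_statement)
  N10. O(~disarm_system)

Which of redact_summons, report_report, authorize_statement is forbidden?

redact_summons

Premise 7 states O(badge_in) outright.
Applying K to premise 6 (O(badge_in -> ~redact_dossier)) and O(badge_in) yields O(~redact_dossier).
Premise 8 is O(~ping_server -> redact_dossier); contrapositively O(~redact_dossier -> ping_server). Since O(~redact_dossier) holds, K gives O(ping_server).
The contrapositive of premise 1 (O(~authorize_statement -> ~ping_server)) is O(ping_server -> authorize_statement), and O(ping_server) is already established, so O(authorize_statement).
Premise 9 is O(notify_manifest -> ~authorize_statement); contrapositively O(authorize_statement -> ~notify_manifest). Since O(authorize_statement) holds, K gives O(~notify_manifest).
Premise 5, O(redact_summons -> notify_manifest), contraposes to O(~notify_manifest -> ~redact_summons); with O(~notify_manifest) we get O(~redact_summons).
So O(~redact_summons) holds, i.e. redact_summons is forbidden. None of the other listed options is forbidden under the premises.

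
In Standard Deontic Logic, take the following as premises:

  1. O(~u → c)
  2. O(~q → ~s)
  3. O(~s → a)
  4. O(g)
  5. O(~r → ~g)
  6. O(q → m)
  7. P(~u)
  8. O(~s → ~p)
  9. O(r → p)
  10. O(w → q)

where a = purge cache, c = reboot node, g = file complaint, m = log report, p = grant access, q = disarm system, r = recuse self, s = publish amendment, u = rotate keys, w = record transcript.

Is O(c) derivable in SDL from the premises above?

No

Premise 1 is O(~u → c), but O(~u) is not derivable from the premises (the permission P(~u) asserts only ~O(u), not O(~u)), so it does not yield O(c).
No other premise forces O(c). An ideal world satisfying every premise can still have c false, so O(c) is not derivable.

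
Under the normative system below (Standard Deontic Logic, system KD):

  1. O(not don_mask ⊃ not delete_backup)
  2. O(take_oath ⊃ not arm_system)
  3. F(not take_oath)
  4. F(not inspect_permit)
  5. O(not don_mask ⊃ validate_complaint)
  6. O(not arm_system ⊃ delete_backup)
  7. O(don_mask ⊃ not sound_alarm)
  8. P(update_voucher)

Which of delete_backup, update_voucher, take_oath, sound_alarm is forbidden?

sound_alarm

Premise 3, F(not take_oath), is equivalent to O(take_oath).
From O(take_oath) and premise 2, O(take_oath ⊃ not arm_system), we obtain O(not arm_system).
With premise 6, O(not arm_system ⊃ delete_backup), the K-axiom yields O(delete_backup).
Premise 1, O(not don_mask ⊃ not delete_backup), contraposes to O(delete_backup ⊃ don_mask); with O(delete_backup) we get O(don_mask).
With premise 7, O(don_mask ⊃ not sound_alarm), the K-axiom yields O(not sound_alarm).
So O(not sound_alarm) holds, i.e. sound_alarm is forbidden. None of the other listed options is forbidden under the premises.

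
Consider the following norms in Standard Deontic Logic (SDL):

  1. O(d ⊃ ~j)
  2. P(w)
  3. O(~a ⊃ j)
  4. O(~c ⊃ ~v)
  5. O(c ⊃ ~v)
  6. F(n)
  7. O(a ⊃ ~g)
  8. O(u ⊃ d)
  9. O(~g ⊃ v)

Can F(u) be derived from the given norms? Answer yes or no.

Yes

By case analysis on c: premise 5 gives O(c ⊃ ~v) and premise 4 gives O(~c ⊃ ~v), so O(~v) either way.
The contrapositive of premise 9 (O(~g ⊃ v)) is O(~v ⊃ g), and O(~v) is already established, so O(g).
Premise 7 is O(a ⊃ ~g); contrapositively O(g ⊃ ~a). Since O(g) holds, K gives O(~a).
With premise 3, O(~a ⊃ j), the K-axiom yields O(j).
Premise 1, O(d ⊃ ~j), contraposes to O(j ⊃ ~d); with O(j) we get O(~d).
Premise 8, O(u ⊃ d), contraposes to O(~d ⊃ ~u); with O(~d) we get O(~u).
Premises 2, 6 do not contribute to this derivation.
So O(~u) holds, i.e. F(u). The claim follows.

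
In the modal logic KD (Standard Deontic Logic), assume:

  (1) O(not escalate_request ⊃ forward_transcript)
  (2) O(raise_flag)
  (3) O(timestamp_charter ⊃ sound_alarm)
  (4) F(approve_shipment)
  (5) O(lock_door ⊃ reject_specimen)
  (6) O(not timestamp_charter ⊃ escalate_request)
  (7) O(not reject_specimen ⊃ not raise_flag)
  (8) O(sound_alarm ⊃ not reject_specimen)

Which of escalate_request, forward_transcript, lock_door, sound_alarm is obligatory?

From premise 2 we have O(raise_flag).
The contrapositive of premise 7 (O(not reject_specimen ⊃ not raise_flag)) is O(raise_flag ⊃ reject_specimen), and O(raise_flag) is already established, so O(reject_specimen).
Premise 8 is O(sound_alarm ⊃ not reject_specimen); contrapositively O(reject_specimen ⊃ not sound_alarm). Since O(reject_specimen) holds, K gives O(not sound_alarm).
The contrapositive of premise 3 (O(timestamp_charter ⊃ sound_alarm)) is O(not sound_alarm ⊃ not timestamp_charter), and O(not sound_alarm) is already established, so O(not timestamp_charter).
Premise 6 is O(not timestamp_charter ⊃ escalate_request); since O(not timestamp_charter), deontic closure gives O(escalate_request).
So O(escalate_request) holds — escalate_request is obligatory. None of the other listed options is made obligatory by any chain of premises.

escalate_request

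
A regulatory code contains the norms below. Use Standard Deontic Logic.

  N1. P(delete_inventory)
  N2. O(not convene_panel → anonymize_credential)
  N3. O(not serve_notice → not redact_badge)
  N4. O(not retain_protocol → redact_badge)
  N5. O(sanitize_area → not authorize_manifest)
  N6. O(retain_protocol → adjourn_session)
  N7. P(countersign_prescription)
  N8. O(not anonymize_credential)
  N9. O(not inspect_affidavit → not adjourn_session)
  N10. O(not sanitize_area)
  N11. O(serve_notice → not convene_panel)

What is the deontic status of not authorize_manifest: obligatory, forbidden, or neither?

Premise 5 is O(sanitize_area → not authorize_manifest), but O(sanitize_area) is not derivable from the premises, so it does not yield O(not authorize_manifest).
No premise or chain of K-axiom applications forces O(not authorize_manifest), and none forces O(authorize_manifest). So not authorize_manifest is neither obligatory nor forbidden under these norms.

Neither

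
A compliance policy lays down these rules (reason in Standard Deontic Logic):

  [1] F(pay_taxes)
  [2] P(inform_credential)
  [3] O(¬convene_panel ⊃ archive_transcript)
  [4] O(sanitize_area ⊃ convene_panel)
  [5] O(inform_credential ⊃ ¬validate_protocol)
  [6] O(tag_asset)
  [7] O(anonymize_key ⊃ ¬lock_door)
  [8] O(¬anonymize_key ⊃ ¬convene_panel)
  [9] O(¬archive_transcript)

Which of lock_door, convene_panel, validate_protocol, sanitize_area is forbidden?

lock_door

From premise 9 we have O(¬archive_transcript).
Premise 3, O(¬convene_panel ⊃ archive_transcript), contraposes to O(¬archive_transcript ⊃ convene_panel); with O(¬archive_transcript) we get O(convene_panel).
The contrapositive of premise 8 (O(¬anonymize_key ⊃ ¬convene_panel)) is O(convene_panel ⊃ anonymize_key), and O(convene_panel) is already established, so O(anonymize_key).
From O(anonymize_key) and premise 7, O(anonymize_key ⊃ ¬lock_door), we obtain O(¬lock_door).
So O(¬lock_door) holds, i.e. lock_door is forbidden. None of the other listed options is forbidden under the premises.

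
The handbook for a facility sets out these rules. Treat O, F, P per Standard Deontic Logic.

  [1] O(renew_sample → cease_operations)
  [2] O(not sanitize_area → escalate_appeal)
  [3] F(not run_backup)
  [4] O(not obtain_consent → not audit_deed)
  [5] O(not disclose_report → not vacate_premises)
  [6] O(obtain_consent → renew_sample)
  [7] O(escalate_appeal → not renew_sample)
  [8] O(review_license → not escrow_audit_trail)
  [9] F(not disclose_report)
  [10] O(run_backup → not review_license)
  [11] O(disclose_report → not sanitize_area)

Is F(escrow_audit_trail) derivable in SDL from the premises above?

No

Premise 8 is O(review_license → not escrow_audit_trail), but O(review_license) is not derivable from the premises, so it does not yield O(not escrow_audit_trail).
No other premise forces O(not escrow_audit_trail). An ideal world satisfying every premise can still have escrow_audit_trail true, so F(escrow_audit_trail) is not derivable.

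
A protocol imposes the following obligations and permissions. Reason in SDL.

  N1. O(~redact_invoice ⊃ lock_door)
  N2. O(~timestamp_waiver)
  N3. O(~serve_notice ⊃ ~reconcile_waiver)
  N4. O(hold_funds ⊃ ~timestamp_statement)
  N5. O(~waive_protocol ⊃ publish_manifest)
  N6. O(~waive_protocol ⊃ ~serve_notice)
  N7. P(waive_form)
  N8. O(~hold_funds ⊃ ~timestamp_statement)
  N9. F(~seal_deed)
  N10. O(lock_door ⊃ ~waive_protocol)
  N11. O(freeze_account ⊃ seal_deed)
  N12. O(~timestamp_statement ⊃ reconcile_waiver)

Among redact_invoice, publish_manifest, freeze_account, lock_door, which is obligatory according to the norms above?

redact_invoice

By case analysis on hold_funds: premise 4 gives O(hold_funds ⊃ ~timestamp_statement) and premise 8 gives O(~hold_funds ⊃ ~timestamp_statement), so O(~timestamp_statement) either way.
From O(~timestamp_statement) and premise 12, O(~timestamp_statement ⊃ reconcile_waiver), we obtain O(reconcile_waiver).
The contrapositive of premise 3 (O(~serve_notice ⊃ ~reconcile_waiver)) is O(reconcile_waiver ⊃ serve_notice), and O(reconcile_waiver) is already established, so O(serve_notice).
The contrapositive of premise 6 (O(~waive_protocol ⊃ ~serve_notice)) is O(serve_notice ⊃ waive_protocol), and O(serve_notice) is already established, so O(waive_protocol).
Premise 10, O(lock_door ⊃ ~waive_protocol), contraposes to O(waive_protocol ⊃ ~lock_door); with O(waive_protocol) we get O(~lock_door).
Premise 1, O(~redact_invoice ⊃ lock_door), contraposes to O(~lock_door ⊃ redact_invoice); with O(~lock_door) we get O(redact_invoice).
So O(redact_invoice) holds — redact_invoice is obligatory. None of the other listed options is made obligatory by any chain of premises.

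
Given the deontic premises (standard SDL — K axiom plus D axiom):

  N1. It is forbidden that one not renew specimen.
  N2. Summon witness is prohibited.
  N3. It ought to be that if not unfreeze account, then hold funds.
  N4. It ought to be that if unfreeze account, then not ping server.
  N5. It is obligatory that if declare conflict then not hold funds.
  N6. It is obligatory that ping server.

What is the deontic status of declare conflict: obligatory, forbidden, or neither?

Premise 6 states O(ping_server) outright.
Premise 4 is O(unfreeze_account → ¬ping_server); contrapositively O(ping_server → ¬unfreeze_account). Since O(ping_server) holds, K gives O(¬unfreeze_account).
Premise 3 is O(¬unfreeze_account → hold_funds); since O(¬unfreeze_account), deontic closure gives O(hold_funds).
Premise 5, O(declare_conflict → ¬hold_funds), contraposes to O(hold_funds → ¬declare_conflict); with O(hold_funds) we get O(¬declare_conflict).
Premises 1, 2 do not contribute to this derivation.
Thus O(¬declare_conflict), which is F(declare_conflict): declare_conflict is forbidden.

Forbidden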